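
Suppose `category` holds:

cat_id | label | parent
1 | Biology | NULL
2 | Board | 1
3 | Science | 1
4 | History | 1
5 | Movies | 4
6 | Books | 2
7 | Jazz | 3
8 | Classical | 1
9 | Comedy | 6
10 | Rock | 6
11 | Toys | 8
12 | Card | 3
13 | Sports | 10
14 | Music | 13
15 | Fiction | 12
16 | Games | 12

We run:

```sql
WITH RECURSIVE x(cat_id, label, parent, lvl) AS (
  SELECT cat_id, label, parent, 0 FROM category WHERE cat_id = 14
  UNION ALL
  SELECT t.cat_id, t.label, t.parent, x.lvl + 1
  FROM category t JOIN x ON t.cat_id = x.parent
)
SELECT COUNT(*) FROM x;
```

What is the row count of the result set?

Base: cat_id=14 (Music), parent=13, lvl 0.
Iteration 1: join on cat_id=13 -> Sports (id 13, parent=10, lvl 1).
Iteration 2: join on cat_id=10 -> Rock (id 10, parent=6, lvl 2).
Iteration 3: join on cat_id=6 -> Books (id 6, parent=2, lvl 3).
Iteration 4: join on cat_id=2 -> Board (id 2, parent=1, lvl 4).
Iteration 5: join on cat_id=1 -> Biology (id 1, parent=NULL, lvl 5).
Iteration 6: parent is NULL; no match; recursion stops.
Total rows emitted: 6.

6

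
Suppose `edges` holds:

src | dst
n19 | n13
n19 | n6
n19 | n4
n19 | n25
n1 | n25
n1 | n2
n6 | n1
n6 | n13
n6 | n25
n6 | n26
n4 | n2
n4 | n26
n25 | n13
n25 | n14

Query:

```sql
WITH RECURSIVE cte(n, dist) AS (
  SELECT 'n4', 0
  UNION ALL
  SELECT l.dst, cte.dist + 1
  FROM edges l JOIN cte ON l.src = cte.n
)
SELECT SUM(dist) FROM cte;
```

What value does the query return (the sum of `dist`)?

Base: (n4, dist=0).
Iteration 1: edges from {n4} -> (n2, dist=1), (n26, dist=1).
Iteration 2: no outgoing edges from {n2,n26}; recursion stops.
SUM(dist) = 0 + 1 + 1 = 2.

2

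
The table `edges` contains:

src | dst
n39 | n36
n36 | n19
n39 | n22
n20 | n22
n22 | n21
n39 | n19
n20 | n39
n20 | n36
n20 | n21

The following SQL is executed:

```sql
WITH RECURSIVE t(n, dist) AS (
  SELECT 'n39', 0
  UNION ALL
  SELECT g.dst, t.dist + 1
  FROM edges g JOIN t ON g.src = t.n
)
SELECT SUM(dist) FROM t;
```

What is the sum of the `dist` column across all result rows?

Base: (n39, dist=0).
Iteration 1: edges from {n39} -> (n19, dist=1), (n22, dist=1), (n36, dist=1).
Iteration 2: edges from {n19,n22,n36} -> (n19, dist=2), (n21, dist=2).
Iteration 3: no outgoing edges from {n19,n21}; recursion stops.
SUM(dist) = 0 + 1 + 1 + 1 + 2 + 2 = 7.

7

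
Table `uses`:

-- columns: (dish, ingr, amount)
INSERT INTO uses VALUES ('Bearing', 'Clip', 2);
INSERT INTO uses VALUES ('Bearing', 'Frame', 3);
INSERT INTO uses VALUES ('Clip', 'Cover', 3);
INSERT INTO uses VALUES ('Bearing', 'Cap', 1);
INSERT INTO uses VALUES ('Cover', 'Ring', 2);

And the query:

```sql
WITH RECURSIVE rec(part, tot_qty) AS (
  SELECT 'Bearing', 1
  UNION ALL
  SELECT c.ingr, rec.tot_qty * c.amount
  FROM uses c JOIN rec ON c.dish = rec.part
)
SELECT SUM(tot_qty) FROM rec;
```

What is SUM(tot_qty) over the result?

25

Base: (Bearing, tot_qty=1).
Iteration 1: components of {Bearing} -> Cap = 1*1 = 1, Clip = 1*2 = 2, Frame = 1*3 = 3.
Iteration 2: components of {Cap,Clip,Frame} -> Cover = 2*3 = 6.
Iteration 3: components of {Cover} -> Ring = 6*2 = 12.
Iteration 4: no further components; recursion stops.
SUM(tot_qty) = 1 + 2 + 3 + 1 + 6 + 12 = 25.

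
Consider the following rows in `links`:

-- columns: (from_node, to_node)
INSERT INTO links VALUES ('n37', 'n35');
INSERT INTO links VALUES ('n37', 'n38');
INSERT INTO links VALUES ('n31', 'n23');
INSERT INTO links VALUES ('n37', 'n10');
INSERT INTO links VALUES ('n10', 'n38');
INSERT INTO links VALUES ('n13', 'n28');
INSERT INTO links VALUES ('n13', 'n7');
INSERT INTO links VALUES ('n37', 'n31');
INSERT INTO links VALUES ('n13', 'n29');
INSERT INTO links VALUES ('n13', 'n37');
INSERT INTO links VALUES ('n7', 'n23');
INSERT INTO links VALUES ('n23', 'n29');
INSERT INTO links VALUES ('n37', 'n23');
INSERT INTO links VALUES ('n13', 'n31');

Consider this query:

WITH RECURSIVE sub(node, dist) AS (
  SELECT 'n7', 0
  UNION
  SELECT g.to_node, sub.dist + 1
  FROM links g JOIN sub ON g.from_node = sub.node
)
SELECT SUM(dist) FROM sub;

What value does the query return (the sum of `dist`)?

3

Base: (n7, dist=0).
Iteration 1: edges from {n7} -> (n23, dist=1).
Iteration 2: edges from {n23} -> (n29, dist=2).
Iteration 3: no outgoing edges from {n29}; recursion stops.
SUM(dist) = 0 + 1 + 2 = 3.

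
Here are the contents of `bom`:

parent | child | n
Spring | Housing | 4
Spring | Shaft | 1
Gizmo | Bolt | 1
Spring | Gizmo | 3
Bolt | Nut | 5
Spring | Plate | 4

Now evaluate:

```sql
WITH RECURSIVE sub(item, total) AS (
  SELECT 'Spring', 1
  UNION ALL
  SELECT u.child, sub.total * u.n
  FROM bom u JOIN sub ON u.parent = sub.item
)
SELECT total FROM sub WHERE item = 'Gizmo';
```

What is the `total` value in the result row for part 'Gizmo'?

3

Base: (Spring, total=1).
Iteration 1: components of {Spring} -> Gizmo = 1*3 = 3, Housing = 1*4 = 4, Plate = 1*4 = 4, Shaft = 1*1 = 1.
Iteration 2: components of {Gizmo,Housing,Plate,Shaft} -> Bolt = 3*1 = 3.
Iteration 3: components of {Bolt} -> Nut = 3*5 = 15.
Iteration 4: no further components; recursion stops.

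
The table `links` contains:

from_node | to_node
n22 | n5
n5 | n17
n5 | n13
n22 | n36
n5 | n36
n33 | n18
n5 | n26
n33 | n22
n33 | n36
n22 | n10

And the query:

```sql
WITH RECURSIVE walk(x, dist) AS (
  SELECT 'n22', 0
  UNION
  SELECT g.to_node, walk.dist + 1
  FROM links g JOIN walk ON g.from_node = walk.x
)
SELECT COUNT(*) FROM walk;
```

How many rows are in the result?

Base: (n22, dist=0).
Iteration 1: edges from {n22} -> (n10, dist=1), (n36, dist=1), (n5, dist=1).
Iteration 2: edges from {n10,n36,n5} -> (n13, dist=2), (n17, dist=2), (n26, dist=2), (n36, dist=2).
Iteration 3: no outgoing edges from {n13,n17,n26,n36}; recursion stops.
Total rows emitted: 8.

8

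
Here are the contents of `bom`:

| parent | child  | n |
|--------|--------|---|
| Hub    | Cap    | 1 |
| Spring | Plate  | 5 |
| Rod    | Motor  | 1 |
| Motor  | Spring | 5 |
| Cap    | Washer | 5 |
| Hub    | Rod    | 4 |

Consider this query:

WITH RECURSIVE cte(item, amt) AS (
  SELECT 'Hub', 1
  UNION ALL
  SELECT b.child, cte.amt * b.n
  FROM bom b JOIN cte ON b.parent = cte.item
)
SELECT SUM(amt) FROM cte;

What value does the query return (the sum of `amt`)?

Base: (Hub, amt=1).
Iteration 1: components of {Hub} -> Cap = 1*1 = 1, Rod = 1*4 = 4.
Iteration 2: components of {Cap,Rod} -> Motor = 4*1 = 4, Washer = 1*5 = 5.
Iteration 3: components of {Motor,Washer} -> Spring = 4*5 = 20.
Iteration 4: components of {Spring} -> Plate = 20*5 = 100.
Iteration 5: no further components; recursion stops.
SUM(amt) = 1 + 4 + 1 + 4 + 5 + 20 + 100 = 135.

135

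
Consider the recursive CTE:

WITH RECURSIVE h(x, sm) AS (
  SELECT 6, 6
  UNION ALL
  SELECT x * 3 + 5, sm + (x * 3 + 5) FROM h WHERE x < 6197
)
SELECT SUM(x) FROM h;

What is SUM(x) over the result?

27860

Base: x=6, sm=6.
Iteration 1: 6 < 6197 holds -> x = 6 * 3 + 5 = 23, sm = 6 + 23 = 29.
Iteration 2: 23 < 6197 holds -> x = 23 * 3 + 5 = 74, sm = 29 + 74 = 103.
Iteration 3: 74 < 6197 holds -> x = 74 * 3 + 5 = 227, sm = 103 + 227 = 330.
Iteration 4: 227 < 6197 holds -> x = 227 * 3 + 5 = 686, sm = 330 + 686 = 1016.
Iteration 5: 686 < 6197 holds -> x = 686 * 3 + 5 = 2063, sm = 1016 + 2063 = 3079.
Iteration 6: 2063 < 6197 holds -> x = 2063 * 3 + 5 = 6194, sm = 3079 + 6194 = 9273.
Iteration 7: 6194 < 6197 holds -> x = 6194 * 3 + 5 = 18587, sm = 9273 + 18587 = 27860.
Iteration 8: 18587 < 6197 fails; recursion stops.
SUM(x) = 6 + 23 + 74 + 227 + 686 + 2063 + 6194 + 18587 = 27860.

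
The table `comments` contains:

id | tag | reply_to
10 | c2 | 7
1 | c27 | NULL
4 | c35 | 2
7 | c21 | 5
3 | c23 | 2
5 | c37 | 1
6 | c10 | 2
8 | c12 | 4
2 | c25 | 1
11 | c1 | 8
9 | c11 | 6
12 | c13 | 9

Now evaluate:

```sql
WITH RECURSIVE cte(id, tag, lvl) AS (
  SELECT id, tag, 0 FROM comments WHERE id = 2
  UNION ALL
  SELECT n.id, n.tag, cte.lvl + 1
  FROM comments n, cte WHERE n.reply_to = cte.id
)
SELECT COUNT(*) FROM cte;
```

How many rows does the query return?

8

Base: id=2 (c25) at lvl 0.
Iteration 1: rows with reply_to in {2} -> c23 (id 3, lvl 1), c35 (id 4, lvl 1), c10 (id 6, lvl 1).
Iteration 2: rows with reply_to in {3,4,6} -> c12 (id 8, lvl 2), c11 (id 9, lvl 2).
Iteration 3: rows with reply_to in {8,9} -> c1 (id 11, lvl 3), c13 (id 12, lvl 3).
Iteration 4: no rows with reply_to in {11,12}; recursion stops.
Total rows emitted: 8.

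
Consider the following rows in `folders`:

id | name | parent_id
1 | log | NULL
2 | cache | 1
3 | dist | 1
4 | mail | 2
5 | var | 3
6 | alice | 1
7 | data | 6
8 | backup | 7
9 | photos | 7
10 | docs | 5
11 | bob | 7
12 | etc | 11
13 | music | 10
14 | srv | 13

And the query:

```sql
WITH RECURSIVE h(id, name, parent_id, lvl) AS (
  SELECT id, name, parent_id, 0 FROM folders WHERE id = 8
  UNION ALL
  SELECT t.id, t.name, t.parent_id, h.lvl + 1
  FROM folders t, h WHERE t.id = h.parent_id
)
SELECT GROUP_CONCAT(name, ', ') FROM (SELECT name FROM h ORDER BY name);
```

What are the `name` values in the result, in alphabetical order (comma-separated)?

Base: id=8 (backup), parent_id=7, lvl 0.
Iteration 1: join on id=7 -> data (id 7, parent_id=6, lvl 1).
Iteration 2: join on id=6 -> alice (id 6, parent_id=1, lvl 2).
Iteration 3: join on id=1 -> log (id 1, parent_id=NULL, lvl 3).
Iteration 4: parent_id is NULL; no match; recursion stops.

alice, backup, data, log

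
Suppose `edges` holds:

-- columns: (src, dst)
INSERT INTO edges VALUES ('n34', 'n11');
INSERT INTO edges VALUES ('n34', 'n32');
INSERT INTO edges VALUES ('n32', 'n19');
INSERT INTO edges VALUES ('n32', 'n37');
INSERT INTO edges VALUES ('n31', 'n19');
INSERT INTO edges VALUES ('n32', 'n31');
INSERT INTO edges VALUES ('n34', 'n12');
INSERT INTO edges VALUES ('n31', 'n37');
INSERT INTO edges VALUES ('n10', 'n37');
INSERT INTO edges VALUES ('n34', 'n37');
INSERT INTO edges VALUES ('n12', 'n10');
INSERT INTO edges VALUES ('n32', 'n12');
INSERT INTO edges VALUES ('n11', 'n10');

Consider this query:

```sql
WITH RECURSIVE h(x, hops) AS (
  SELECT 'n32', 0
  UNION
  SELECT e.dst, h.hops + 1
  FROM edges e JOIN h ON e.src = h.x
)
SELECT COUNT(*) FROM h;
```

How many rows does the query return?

9

Base: (n32, hops=0).
Iteration 1: edges from {n32} -> (n12, hops=1), (n19, hops=1), (n31, hops=1), (n37, hops=1).
Iteration 2: edges from {n12,n19,n31,n37} -> (n10, hops=2), (n19, hops=2), (n37, hops=2).
Iteration 3: edges from {n10,n19,n37} -> (n37, hops=3).
Iteration 4: no outgoing edges from {n37}; recursion stops.
Total rows emitted: 9.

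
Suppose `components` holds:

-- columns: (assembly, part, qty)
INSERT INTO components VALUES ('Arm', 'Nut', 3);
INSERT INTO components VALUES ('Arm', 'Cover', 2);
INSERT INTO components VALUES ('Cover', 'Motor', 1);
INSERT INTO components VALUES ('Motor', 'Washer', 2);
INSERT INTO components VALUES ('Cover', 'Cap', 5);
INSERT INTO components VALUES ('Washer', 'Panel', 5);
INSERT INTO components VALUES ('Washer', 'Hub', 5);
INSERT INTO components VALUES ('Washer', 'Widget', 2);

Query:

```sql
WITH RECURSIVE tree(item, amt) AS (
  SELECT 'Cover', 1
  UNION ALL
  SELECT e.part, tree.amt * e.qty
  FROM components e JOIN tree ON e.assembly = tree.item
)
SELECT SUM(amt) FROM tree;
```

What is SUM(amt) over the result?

Base: (Cover, amt=1).
Iteration 1: components of {Cover} -> Cap = 1*5 = 5, Motor = 1*1 = 1.
Iteration 2: components of {Cap,Motor} -> Washer = 1*2 = 2.
Iteration 3: components of {Washer} -> Hub = 2*5 = 10, Panel = 2*5 = 10, Widget = 2*2 = 4.
Iteration 4: no further components; recursion stops.
SUM(amt) = 1 + 1 + 5 + 2 + 10 + 10 + 4 = 33.

33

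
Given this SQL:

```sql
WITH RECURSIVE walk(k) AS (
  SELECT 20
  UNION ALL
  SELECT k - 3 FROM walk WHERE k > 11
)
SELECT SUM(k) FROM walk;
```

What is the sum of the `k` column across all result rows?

Base: k=20.
Iteration 1: 20 > 11 holds -> k = 20 - 3 = 17.
Iteration 2: 17 > 11 holds -> k = 17 - 3 = 14.
Iteration 3: 14 > 11 holds -> k = 14 - 3 = 11.
Iteration 4: 11 > 11 fails; recursion stops.
SUM(k) = 20 + 17 + 14 + 11 = 62.

62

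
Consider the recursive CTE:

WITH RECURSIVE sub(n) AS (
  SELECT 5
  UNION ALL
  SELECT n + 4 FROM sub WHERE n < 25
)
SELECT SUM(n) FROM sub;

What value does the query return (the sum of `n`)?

Base: n=5.
Iteration 1: 5 < 25 holds -> n = 5 + 4 = 9.
Iteration 2: 9 < 25 holds -> n = 9 + 4 = 13.
Iteration 3: 13 < 25 holds -> n = 13 + 4 = 17.
Iteration 4: 17 < 25 holds -> n = 17 + 4 = 21.
Iteration 5: 21 < 25 holds -> n = 21 + 4 = 25.
Iteration 6: 25 < 25 fails; recursion stops.
SUM(n) = 5 + 9 + 13 + 17 + 21 + 25 = 90.

90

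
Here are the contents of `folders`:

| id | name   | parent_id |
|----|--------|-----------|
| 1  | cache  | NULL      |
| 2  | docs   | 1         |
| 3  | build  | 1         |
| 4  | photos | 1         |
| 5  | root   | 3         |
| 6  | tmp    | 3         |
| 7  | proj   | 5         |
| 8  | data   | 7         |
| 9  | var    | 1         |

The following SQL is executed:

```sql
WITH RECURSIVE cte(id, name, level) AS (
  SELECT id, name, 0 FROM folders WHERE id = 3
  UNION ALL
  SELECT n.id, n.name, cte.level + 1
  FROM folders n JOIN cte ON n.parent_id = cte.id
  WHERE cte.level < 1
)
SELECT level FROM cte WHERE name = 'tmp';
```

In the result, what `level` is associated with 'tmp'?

1

Base: id=3 (build) at level 0.
Iteration 1: rows with parent_id in {3} -> root (id 5, level 1), tmp (id 6, level 1).
Iteration 2: level < 1 fails for all current rows; recursion stops.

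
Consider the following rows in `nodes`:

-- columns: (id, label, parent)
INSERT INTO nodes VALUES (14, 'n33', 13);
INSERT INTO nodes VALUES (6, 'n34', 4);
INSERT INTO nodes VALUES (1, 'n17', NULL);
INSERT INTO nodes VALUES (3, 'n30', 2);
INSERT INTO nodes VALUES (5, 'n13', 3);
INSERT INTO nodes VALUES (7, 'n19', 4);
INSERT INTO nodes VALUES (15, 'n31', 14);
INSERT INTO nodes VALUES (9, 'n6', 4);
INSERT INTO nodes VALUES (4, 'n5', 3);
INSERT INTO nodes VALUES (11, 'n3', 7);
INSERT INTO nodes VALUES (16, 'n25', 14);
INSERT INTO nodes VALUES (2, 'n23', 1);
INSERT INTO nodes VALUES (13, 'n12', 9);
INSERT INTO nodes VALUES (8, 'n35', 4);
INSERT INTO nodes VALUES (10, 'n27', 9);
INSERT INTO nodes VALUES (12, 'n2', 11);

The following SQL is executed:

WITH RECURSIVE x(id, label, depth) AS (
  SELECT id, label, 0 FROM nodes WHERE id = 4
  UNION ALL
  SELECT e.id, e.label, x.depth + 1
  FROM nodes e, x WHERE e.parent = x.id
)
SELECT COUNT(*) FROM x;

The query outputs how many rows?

Base: id=4 (n5) at depth 0.
Iteration 1: rows with parent in {4} -> n34 (id 6, depth 1), n19 (id 7, depth 1), n35 (id 8, depth 1), n6 (id 9, depth 1).
Iteration 2: rows with parent in {6,7,8,9} -> n27 (id 10, depth 2), n3 (id 11, depth 2), n12 (id 13, depth 2).
Iteration 3: rows with parent in {10,11,13} -> n2 (id 12, depth 3), n33 (id 14, depth 3).
Iteration 4: rows with parent in {12,14} -> n31 (id 15, depth 4), n25 (id 16, depth 4).
Iteration 5: no rows with parent in {15,16}; recursion stops.
Total rows emitted: 12.

12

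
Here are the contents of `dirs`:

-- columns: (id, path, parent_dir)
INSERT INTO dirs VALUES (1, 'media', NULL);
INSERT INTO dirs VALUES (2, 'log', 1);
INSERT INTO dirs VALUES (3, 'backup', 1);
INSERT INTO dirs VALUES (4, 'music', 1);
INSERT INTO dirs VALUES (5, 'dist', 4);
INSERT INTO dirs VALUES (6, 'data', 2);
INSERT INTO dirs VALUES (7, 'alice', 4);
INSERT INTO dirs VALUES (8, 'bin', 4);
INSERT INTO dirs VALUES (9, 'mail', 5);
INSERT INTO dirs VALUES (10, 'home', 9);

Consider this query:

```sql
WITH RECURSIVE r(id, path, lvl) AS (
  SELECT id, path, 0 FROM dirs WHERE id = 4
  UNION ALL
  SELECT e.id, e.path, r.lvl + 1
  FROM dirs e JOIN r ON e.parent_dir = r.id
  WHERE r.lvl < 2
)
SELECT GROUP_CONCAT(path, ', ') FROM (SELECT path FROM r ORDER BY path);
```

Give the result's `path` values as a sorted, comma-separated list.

Base: id=4 (music) at lvl 0.
Iteration 1: rows with parent_dir in {4} -> dist (id 5, lvl 1), alice (id 7, lvl 1), bin (id 8, lvl 1).
Iteration 2: rows with parent_dir in {5,7,8} -> mail (id 9, lvl 2).
Iteration 3: lvl < 2 fails for all current rows; recursion stops.

alice, bin, dist, mail, music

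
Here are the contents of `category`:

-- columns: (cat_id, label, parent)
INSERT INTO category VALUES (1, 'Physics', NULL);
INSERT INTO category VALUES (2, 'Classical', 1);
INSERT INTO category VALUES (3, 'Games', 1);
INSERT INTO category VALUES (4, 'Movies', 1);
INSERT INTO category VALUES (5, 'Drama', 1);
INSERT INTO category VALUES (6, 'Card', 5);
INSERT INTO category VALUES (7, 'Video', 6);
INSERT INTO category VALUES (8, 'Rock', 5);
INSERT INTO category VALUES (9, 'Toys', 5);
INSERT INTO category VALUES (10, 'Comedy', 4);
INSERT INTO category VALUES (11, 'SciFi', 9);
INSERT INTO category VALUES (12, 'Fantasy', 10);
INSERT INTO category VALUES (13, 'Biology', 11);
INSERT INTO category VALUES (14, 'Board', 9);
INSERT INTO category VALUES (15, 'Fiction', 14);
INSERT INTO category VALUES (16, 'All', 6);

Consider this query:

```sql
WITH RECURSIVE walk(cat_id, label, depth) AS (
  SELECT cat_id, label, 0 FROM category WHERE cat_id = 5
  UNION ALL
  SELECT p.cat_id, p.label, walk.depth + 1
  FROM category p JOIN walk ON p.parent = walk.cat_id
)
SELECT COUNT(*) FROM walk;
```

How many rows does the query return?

10

Base: cat_id=5 (Drama) at depth 0.
Iteration 1: rows with parent in {5} -> Card (id 6, depth 1), Rock (id 8, depth 1), Toys (id 9, depth 1).
Iteration 2: rows with parent in {6,8,9} -> Video (id 7, depth 2), SciFi (id 11, depth 2), Board (id 14, depth 2), All (id 16, depth 2).
Iteration 3: rows with parent in {7,11,14,16} -> Biology (id 13, depth 3), Fiction (id 15, depth 3).
Iteration 4: no rows with parent in {13,15}; recursion stops.
Total rows emitted: 10.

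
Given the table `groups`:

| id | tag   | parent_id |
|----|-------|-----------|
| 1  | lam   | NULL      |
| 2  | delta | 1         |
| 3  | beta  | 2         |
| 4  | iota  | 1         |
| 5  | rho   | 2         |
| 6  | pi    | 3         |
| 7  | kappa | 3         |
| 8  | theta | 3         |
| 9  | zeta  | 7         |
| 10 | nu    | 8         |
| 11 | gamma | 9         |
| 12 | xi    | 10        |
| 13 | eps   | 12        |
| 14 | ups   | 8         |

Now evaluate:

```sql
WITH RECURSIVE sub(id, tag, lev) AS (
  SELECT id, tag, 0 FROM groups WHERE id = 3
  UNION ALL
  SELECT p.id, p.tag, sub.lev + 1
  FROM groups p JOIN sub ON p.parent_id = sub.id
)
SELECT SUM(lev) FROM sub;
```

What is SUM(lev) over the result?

19

Base: id=3 (beta) at lev 0.
Iteration 1: rows with parent_id in {3} -> pi (id 6, lev 1), kappa (id 7, lev 1), theta (id 8, lev 1).
Iteration 2: rows with parent_id in {6,7,8} -> zeta (id 9, lev 2), nu (id 10, lev 2), ups (id 14, lev 2).
Iteration 3: rows with parent_id in {9,10,14} -> gamma (id 11, lev 3), xi (id 12, lev 3).
Iteration 4: rows with parent_id in {11,12} -> eps (id 13, lev 4).
Iteration 5: no rows with parent_id in {13}; recursion stops.
SUM(lev) = 0 + 1 + 1 + 1 + 2 + 2 + 2 + 3 + 3 + 4 = 19.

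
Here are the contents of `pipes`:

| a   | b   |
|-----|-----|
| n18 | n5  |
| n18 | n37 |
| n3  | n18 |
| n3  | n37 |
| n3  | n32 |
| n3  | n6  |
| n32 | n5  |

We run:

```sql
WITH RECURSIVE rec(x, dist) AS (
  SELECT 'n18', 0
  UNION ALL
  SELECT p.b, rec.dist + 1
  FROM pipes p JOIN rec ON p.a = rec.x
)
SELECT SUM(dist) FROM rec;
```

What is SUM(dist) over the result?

2

Base: (n18, dist=0).
Iteration 1: edges from {n18} -> (n37, dist=1), (n5, dist=1).
Iteration 2: no outgoing edges from {n37,n5}; recursion stops.
SUM(dist) = 0 + 1 + 1 = 2.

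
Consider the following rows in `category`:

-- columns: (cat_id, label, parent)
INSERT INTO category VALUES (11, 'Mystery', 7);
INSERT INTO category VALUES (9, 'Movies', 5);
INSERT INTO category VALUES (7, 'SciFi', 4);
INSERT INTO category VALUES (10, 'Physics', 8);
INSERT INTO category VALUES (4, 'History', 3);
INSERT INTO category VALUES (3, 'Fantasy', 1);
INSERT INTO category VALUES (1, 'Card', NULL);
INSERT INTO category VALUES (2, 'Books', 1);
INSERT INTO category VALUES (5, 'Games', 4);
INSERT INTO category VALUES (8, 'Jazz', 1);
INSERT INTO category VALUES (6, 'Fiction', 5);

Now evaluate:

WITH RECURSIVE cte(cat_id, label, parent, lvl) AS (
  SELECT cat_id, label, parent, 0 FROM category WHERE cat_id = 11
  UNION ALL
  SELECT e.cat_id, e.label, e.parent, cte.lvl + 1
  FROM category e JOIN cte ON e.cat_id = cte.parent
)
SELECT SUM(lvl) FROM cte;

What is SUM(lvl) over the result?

10

Base: cat_id=11 (Mystery), parent=7, lvl 0.
Iteration 1: join on cat_id=7 -> SciFi (id 7, parent=4, lvl 1).
Iteration 2: join on cat_id=4 -> History (id 4, parent=3, lvl 2).
Iteration 3: join on cat_id=3 -> Fantasy (id 3, parent=1, lvl 3).
Iteration 4: join on cat_id=1 -> Card (id 1, parent=NULL, lvl 4).
Iteration 5: parent is NULL; no match; recursion stops.
SUM(lvl) = 0 + 1 + 2 + 3 + 4 = 10.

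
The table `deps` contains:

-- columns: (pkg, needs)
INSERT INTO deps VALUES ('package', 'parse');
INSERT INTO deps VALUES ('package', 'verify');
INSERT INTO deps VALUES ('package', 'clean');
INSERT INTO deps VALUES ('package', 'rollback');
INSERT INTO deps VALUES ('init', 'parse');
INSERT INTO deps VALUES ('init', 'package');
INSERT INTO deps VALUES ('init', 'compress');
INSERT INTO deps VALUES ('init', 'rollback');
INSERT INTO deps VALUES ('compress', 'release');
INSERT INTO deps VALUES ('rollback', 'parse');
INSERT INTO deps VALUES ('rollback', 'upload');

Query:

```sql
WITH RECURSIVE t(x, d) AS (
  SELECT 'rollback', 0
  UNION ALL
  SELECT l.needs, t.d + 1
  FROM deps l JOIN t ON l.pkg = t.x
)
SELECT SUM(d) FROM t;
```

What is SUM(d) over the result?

2

Base: (rollback, d=0).
Iteration 1: edges from {rollback} -> (parse, d=1), (upload, d=1).
Iteration 2: no outgoing edges from {parse,upload}; recursion stops.
SUM(d) = 0 + 1 + 1 = 2.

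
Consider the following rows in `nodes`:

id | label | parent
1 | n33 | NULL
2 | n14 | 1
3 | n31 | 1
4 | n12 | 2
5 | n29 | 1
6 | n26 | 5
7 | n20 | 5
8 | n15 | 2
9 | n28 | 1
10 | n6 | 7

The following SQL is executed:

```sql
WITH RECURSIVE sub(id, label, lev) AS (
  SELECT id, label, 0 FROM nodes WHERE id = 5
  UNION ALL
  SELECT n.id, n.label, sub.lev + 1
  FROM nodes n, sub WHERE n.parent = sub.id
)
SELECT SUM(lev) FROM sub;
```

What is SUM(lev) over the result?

Base: id=5 (n29) at lev 0.
Iteration 1: rows with parent in {5} -> n26 (id 6, lev 1), n20 (id 7, lev 1).
Iteration 2: rows with parent in {6,7} -> n6 (id 10, lev 2).
Iteration 3: no rows with parent in {10}; recursion stops.
SUM(lev) = 0 + 1 + 1 + 2 = 4.

4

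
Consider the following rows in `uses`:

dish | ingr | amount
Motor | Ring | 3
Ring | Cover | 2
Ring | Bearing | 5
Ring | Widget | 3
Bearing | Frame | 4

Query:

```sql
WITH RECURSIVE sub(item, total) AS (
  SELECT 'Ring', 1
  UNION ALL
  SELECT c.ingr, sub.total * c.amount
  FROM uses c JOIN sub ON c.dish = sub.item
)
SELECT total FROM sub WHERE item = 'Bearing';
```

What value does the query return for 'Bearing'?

5

Base: (Ring, total=1).
Iteration 1: components of {Ring} -> Bearing = 1*5 = 5, Cover = 1*2 = 2, Widget = 1*3 = 3.
Iteration 2: components of {Bearing,Cover,Widget} -> Frame = 5*4 = 20.
Iteration 3: no further components; recursion stops.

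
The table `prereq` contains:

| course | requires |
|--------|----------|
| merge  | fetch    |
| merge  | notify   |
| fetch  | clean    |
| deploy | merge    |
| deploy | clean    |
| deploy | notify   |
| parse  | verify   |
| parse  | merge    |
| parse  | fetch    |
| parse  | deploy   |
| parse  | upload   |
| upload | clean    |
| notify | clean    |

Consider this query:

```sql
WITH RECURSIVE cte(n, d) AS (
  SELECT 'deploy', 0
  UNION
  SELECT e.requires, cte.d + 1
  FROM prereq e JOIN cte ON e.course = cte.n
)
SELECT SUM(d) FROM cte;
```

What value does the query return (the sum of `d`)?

12

Base: (deploy, d=0).
Iteration 1: edges from {deploy} -> (clean, d=1), (merge, d=1), (notify, d=1).
Iteration 2: edges from {clean,merge,notify} -> (clean, d=2), (fetch, d=2), (notify, d=2).
Iteration 3: edges from {clean,fetch,notify} -> (clean, d=3). [UNION drops 1 duplicate row(s)]
Iteration 4: no outgoing edges from {clean}; recursion stops.
SUM(d) = 0 + 1 + 1 + 1 + 2 + 2 + 2 + 3 = 12.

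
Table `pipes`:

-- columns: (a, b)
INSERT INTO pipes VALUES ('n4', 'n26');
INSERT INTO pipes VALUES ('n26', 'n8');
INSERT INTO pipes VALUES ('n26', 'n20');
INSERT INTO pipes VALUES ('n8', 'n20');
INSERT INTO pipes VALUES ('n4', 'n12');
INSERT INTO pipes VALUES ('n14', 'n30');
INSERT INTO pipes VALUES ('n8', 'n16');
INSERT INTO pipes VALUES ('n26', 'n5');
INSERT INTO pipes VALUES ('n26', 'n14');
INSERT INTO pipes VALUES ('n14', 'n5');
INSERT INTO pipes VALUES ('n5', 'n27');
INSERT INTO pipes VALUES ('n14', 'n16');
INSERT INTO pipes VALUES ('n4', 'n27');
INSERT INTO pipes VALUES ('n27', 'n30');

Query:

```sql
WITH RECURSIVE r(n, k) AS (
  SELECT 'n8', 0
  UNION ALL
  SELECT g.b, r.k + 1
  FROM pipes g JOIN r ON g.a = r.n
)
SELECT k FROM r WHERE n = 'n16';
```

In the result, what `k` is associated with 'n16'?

1

Base: (n8, k=0).
Iteration 1: edges from {n8} -> (n16, k=1), (n20, k=1).
Iteration 2: no outgoing edges from {n16,n20}; recursion stops.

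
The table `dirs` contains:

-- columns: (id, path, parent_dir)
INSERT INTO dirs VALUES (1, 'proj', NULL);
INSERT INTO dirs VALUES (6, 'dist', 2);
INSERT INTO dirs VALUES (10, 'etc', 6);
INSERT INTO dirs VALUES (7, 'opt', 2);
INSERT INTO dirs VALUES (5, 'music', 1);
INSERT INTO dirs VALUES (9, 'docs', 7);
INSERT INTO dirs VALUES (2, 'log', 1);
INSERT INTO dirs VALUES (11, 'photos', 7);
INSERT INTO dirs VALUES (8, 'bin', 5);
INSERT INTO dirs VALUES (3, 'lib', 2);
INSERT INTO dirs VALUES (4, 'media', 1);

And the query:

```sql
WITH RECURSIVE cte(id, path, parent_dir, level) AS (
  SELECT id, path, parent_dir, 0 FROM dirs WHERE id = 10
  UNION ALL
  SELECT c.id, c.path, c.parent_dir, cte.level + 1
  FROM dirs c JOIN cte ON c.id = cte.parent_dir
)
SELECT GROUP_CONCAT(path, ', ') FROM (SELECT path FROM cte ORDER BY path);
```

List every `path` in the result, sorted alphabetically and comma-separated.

Base: id=10 (etc), parent_dir=6, level 0.
Iteration 1: join on id=6 -> dist (id 6, parent_dir=2, level 1).
Iteration 2: join on id=2 -> log (id 2, parent_dir=1, level 2).
Iteration 3: join on id=1 -> proj (id 1, parent_dir=NULL, level 3).
Iteration 4: parent_dir is NULL; no match; recursion stops.

dist, etc, log, proj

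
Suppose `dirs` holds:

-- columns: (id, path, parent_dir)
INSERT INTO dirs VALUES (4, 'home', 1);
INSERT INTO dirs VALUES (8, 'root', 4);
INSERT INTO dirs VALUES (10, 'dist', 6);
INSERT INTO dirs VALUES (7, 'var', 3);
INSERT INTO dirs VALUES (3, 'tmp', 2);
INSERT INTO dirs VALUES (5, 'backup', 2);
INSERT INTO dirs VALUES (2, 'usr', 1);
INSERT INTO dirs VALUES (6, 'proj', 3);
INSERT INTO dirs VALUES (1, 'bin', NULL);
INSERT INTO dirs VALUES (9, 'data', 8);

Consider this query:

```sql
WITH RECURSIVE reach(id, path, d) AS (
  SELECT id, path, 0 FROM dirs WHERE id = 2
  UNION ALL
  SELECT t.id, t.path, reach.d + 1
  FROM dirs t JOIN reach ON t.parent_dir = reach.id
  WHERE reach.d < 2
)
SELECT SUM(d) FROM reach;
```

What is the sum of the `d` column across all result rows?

6

Base: id=2 (usr) at d 0.
Iteration 1: rows with parent_dir in {2} -> tmp (id 3, d 1), backup (id 5, d 1).
Iteration 2: rows with parent_dir in {3,5} -> proj (id 6, d 2), var (id 7, d 2).
Iteration 3: d < 2 fails for all current rows; recursion stops.
SUM(d) = 0 + 1 + 1 + 2 + 2 = 6.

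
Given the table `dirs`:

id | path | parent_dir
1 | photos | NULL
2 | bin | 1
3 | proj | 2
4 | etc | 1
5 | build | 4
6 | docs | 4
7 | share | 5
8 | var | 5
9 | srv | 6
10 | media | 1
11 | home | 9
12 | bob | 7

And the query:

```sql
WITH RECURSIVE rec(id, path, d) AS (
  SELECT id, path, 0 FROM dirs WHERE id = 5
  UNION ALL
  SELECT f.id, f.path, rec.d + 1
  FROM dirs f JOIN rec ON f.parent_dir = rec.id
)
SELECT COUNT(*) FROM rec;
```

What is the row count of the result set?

4

Base: id=5 (build) at d 0.
Iteration 1: rows with parent_dir in {5} -> share (id 7, d 1), var (id 8, d 1).
Iteration 2: rows with parent_dir in {7,8} -> bob (id 12, d 2).
Iteration 3: no rows with parent_dir in {12}; recursion stops.
Total rows emitted: 4.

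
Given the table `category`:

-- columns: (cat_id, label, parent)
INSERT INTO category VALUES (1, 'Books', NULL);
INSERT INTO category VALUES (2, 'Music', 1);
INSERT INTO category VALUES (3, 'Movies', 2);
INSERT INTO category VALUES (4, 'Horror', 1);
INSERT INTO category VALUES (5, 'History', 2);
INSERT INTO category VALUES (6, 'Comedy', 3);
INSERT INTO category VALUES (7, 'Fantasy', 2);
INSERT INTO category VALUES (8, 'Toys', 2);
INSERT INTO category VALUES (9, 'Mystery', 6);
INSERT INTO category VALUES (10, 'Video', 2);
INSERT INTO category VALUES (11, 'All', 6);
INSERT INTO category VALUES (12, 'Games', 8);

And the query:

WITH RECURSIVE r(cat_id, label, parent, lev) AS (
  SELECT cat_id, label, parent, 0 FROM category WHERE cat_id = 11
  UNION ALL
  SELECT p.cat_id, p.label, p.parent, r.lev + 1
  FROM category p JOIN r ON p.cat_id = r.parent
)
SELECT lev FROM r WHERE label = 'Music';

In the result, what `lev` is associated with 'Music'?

3

Base: cat_id=11 (All), parent=6, lev 0.
Iteration 1: join on cat_id=6 -> Comedy (id 6, parent=3, lev 1).
Iteration 2: join on cat_id=3 -> Movies (id 3, parent=2, lev 2).
Iteration 3: join on cat_id=2 -> Music (id 2, parent=1, lev 3).
Iteration 4: join on cat_id=1 -> Books (id 1, parent=NULL, lev 4).
Iteration 5: parent is NULL; no match; recursion stops.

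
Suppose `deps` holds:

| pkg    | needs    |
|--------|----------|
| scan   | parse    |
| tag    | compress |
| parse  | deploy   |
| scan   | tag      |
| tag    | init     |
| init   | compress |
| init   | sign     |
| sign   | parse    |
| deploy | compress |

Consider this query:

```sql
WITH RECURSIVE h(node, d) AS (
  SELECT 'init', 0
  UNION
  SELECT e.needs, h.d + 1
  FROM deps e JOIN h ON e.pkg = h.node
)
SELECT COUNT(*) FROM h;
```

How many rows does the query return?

Base: (init, d=0).
Iteration 1: edges from {init} -> (compress, d=1), (sign, d=1).
Iteration 2: edges from {compress,sign} -> (parse, d=2).
Iteration 3: edges from {parse} -> (deploy, d=3).
Iteration 4: edges from {deploy} -> (compress, d=4).
Iteration 5: no outgoing edges from {compress}; recursion stops.
Total rows emitted: 6.

6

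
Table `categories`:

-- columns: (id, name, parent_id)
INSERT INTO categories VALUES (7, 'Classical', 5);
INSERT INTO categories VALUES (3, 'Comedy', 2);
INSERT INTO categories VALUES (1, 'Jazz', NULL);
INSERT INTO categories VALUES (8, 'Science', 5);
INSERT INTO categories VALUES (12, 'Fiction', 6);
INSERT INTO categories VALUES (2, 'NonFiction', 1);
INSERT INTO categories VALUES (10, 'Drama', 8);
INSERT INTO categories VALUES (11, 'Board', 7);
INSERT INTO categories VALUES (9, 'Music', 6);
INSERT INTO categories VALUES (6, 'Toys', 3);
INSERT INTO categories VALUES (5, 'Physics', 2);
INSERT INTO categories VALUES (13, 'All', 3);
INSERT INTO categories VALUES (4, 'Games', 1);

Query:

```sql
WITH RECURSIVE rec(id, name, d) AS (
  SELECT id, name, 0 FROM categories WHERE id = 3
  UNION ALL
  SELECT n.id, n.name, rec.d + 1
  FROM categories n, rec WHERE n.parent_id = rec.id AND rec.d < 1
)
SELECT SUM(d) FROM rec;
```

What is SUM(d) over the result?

2

Base: id=3 (Comedy) at d 0.
Iteration 1: rows with parent_id in {3} -> Toys (id 6, d 1), All (id 13, d 1).
Iteration 2: d < 1 fails for all current rows; recursion stops.
SUM(d) = 0 + 1 + 1 = 2.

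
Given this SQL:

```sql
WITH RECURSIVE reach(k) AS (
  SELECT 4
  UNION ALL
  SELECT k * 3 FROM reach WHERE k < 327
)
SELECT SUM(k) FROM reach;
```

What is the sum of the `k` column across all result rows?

Base: k=4.
Iteration 1: 4 < 327 holds -> k = 4 * 3 = 12.
Iteration 2: 12 < 327 holds -> k = 12 * 3 = 36.
Iteration 3: 36 < 327 holds -> k = 36 * 3 = 108.
Iteration 4: 108 < 327 holds -> k = 108 * 3 = 324.
Iteration 5: 324 < 327 holds -> k = 324 * 3 = 972.
Iteration 6: 972 < 327 fails; recursion stops.
SUM(k) = 4 + 12 + 36 + 108 + 324 + 972 = 1456.

1456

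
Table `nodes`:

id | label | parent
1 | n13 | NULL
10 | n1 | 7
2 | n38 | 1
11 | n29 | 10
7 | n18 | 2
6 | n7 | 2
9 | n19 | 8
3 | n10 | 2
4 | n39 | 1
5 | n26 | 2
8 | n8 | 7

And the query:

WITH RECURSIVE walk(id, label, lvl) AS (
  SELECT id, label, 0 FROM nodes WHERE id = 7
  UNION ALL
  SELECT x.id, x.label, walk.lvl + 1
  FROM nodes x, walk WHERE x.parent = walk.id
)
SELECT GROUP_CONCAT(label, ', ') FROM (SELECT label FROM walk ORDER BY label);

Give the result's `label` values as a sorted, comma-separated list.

Base: id=7 (n18) at lvl 0.
Iteration 1: rows with parent in {7} -> n8 (id 8, lvl 1), n1 (id 10, lvl 1).
Iteration 2: rows with parent in {8,10} -> n19 (id 9, lvl 2), n29 (id 11, lvl 2).
Iteration 3: no rows with parent in {9,11}; recursion stops.

n1, n18, n19, n29, n8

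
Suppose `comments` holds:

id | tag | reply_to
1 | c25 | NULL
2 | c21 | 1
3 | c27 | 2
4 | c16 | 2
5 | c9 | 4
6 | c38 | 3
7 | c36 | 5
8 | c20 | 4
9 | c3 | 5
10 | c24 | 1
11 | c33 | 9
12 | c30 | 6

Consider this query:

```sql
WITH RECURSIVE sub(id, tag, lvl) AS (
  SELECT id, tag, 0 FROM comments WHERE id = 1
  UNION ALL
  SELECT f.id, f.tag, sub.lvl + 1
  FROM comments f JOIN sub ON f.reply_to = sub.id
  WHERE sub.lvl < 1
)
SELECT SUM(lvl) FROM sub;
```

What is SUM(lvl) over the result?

Base: id=1 (c25) at lvl 0.
Iteration 1: rows with reply_to in {1} -> c21 (id 2, lvl 1), c24 (id 10, lvl 1).
Iteration 2: lvl < 1 fails for all current rows; recursion stops.
SUM(lvl) = 0 + 1 + 1 = 2.

2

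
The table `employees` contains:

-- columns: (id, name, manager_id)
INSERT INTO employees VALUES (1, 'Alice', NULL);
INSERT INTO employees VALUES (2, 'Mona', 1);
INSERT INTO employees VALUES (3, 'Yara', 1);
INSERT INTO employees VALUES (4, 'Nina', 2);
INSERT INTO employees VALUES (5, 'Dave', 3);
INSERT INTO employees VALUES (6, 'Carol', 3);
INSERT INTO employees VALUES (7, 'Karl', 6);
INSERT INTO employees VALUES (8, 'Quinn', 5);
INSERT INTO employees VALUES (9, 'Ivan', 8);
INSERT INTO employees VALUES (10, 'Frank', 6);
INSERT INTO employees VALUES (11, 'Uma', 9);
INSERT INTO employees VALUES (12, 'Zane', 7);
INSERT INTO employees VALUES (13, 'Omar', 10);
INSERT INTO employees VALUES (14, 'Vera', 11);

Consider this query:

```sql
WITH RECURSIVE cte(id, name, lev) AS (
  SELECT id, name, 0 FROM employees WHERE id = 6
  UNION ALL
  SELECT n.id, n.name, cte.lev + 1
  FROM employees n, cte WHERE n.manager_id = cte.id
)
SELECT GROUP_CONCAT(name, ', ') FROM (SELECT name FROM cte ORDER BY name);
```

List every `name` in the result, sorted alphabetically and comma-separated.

Base: id=6 (Carol) at lev 0.
Iteration 1: rows with manager_id in {6} -> Karl (id 7, lev 1), Frank (id 10, lev 1).
Iteration 2: rows with manager_id in {7,10} -> Zane (id 12, lev 2), Omar (id 13, lev 2).
Iteration 3: no rows with manager_id in {12,13}; recursion stops.

Carol, Frank, Karl, Omar, Zane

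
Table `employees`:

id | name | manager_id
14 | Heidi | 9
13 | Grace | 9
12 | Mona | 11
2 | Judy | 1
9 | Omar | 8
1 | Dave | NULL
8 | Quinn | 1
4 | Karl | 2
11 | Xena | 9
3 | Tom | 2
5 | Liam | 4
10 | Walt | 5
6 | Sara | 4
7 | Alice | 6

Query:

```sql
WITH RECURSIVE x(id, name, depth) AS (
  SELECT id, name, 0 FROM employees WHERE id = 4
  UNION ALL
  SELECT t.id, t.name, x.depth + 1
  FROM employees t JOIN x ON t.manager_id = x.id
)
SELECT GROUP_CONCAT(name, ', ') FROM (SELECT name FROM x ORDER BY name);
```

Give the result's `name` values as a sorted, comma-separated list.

Base: id=4 (Karl) at depth 0.
Iteration 1: rows with manager_id in {4} -> Liam (id 5, depth 1), Sara (id 6, depth 1).
Iteration 2: rows with manager_id in {5,6} -> Alice (id 7, depth 2), Walt (id 10, depth 2).
Iteration 3: no rows with manager_id in {7,10}; recursion stops.

Alice, Karl, Liam, Sara, Walt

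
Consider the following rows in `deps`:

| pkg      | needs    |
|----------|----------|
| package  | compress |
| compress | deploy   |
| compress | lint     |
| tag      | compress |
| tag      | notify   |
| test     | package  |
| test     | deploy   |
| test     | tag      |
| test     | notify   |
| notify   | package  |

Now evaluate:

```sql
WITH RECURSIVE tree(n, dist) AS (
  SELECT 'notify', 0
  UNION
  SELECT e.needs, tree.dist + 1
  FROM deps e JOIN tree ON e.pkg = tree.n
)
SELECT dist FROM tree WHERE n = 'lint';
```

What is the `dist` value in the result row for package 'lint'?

3

Base: (notify, dist=0).
Iteration 1: edges from {notify} -> (package, dist=1).
Iteration 2: edges from {package} -> (compress, dist=2).
Iteration 3: edges from {compress} -> (deploy, dist=3), (lint, dist=3).
Iteration 4: no outgoing edges from {deploy,lint}; recursion stops.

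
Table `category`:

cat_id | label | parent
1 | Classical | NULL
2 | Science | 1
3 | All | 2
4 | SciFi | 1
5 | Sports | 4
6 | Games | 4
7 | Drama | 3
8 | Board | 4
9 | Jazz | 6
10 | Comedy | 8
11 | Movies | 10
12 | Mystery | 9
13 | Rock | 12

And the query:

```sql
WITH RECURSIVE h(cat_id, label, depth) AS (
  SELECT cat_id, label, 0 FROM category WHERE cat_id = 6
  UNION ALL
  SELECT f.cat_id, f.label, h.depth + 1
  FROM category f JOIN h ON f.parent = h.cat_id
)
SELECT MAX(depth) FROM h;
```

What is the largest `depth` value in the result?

3

Base: cat_id=6 (Games) at depth 0.
Iteration 1: rows with parent in {6} -> Jazz (id 9, depth 1).
Iteration 2: rows with parent in {9} -> Mystery (id 12, depth 2).
Iteration 3: rows with parent in {12} -> Rock (id 13, depth 3).
Iteration 4: no rows with parent in {13}; recursion stops.
depth values: 0, 1, 2, 3; the maximum is 3.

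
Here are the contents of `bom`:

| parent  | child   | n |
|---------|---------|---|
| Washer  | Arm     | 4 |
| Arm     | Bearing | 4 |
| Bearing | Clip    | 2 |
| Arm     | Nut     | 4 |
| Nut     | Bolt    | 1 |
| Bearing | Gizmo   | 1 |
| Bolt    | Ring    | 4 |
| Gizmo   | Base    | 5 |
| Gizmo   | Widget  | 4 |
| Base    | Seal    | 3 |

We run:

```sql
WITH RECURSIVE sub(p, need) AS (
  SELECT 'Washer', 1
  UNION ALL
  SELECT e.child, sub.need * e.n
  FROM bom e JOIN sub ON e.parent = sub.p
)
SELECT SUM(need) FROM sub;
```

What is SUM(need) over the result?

549

Base: (Washer, need=1).
Iteration 1: components of {Washer} -> Arm = 1*4 = 4.
Iteration 2: components of {Arm} -> Bearing = 4*4 = 16, Nut = 4*4 = 16.
Iteration 3: components of {Bearing,Nut} -> Bolt = 16*1 = 16, Clip = 16*2 = 32, Gizmo = 16*1 = 16.
Iteration 4: components of {Bolt,Clip,Gizmo} -> Base = 16*5 = 80, Ring = 16*4 = 64, Widget = 16*4 = 64.
Iteration 5: components of {Base,Ring,Widget} -> Seal = 80*3 = 240.
Iteration 6: no further components; recursion stops.
SUM(need) = 1 + 4 + 16 + 16 + 32 + 16 + 16 + 80 + 64 + 64 + 240 = 549.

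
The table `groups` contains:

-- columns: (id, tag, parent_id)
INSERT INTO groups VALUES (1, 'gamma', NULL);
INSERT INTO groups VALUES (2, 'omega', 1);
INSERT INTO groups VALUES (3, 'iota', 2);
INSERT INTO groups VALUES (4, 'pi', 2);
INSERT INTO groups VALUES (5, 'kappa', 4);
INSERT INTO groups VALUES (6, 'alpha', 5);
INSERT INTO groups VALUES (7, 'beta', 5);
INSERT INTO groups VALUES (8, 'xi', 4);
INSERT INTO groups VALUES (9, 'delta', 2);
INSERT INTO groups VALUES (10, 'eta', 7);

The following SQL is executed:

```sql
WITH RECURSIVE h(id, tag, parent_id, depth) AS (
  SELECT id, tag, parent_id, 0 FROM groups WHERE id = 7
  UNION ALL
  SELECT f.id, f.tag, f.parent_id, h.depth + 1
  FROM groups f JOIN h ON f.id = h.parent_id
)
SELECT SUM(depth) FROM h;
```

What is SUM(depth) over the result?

10

Base: id=7 (beta), parent_id=5, depth 0.
Iteration 1: join on id=5 -> kappa (id 5, parent_id=4, depth 1).
Iteration 2: join on id=4 -> pi (id 4, parent_id=2, depth 2).
Iteration 3: join on id=2 -> omega (id 2, parent_id=1, depth 3).
Iteration 4: join on id=1 -> gamma (id 1, parent_id=NULL, depth 4).
Iteration 5: parent_id is NULL; no match; recursion stops.
SUM(depth) = 0 + 1 + 2 + 3 + 4 = 10.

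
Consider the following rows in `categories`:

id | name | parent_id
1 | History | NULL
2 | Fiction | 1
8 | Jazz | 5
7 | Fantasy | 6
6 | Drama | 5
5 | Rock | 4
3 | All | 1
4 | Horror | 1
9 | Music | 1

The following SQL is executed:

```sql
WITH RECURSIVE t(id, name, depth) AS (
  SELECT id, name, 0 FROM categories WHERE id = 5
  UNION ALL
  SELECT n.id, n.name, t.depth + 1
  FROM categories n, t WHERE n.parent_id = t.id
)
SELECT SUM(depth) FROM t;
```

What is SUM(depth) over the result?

4

Base: id=5 (Rock) at depth 0.
Iteration 1: rows with parent_id in {5} -> Drama (id 6, depth 1), Jazz (id 8, depth 1).
Iteration 2: rows with parent_id in {6,8} -> Fantasy (id 7, depth 2).
Iteration 3: no rows with parent_id in {7}; recursion stops.
SUM(depth) = 0 + 1 + 1 + 2 = 4.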